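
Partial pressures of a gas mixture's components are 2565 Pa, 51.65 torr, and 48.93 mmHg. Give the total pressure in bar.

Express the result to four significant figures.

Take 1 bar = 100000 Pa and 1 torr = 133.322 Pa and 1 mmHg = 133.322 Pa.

0.1597 bar

2565 Pa (already Pa)
51.65 torr × 133.322 = 6886.08 Pa
48.93 mmHg × 133.322 = 6523.45 Pa
Combined: 2565 + 6886.08 + 6523.45 = 15974.5 Pa
In bar: 15974.5 / 100000 = 0.159745 bar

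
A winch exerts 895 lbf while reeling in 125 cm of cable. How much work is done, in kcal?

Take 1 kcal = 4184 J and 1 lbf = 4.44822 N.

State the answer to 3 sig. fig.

1.19 kcal

895 lbf × 4.44822 = 3981.16 N
125 cm × 0.01 = 1.25 m
W = F × d = 3981.16 N × 1.25 m = 4976.45 J
4976.45 J ÷ (4184 J/kcal) = 1.1894 kcal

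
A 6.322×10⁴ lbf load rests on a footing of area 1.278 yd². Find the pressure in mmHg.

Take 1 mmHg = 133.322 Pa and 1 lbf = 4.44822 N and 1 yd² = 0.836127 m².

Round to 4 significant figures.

1974 mmHg

6.322×10⁴ lbf × 4.44822 → 281216 N
1.278 yd² × 0.836127 → 1.06857 m²
P = F / A = 281216 N / 1.06857 m² = 263170 Pa
263170 Pa ÷ (133.322 Pa/mmHg) = 1973.94 mmHg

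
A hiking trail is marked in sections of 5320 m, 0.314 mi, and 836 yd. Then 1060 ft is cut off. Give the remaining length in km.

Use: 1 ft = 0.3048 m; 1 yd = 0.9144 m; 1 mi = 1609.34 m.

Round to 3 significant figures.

5320 m (already m)
0.314 mi × 1609.34 → 505.333 m
836 yd × 0.9144 → 764.438 m
1060 ft × 0.3048 → 323.088 m
Net: 5320 + 505.333 + 764.438 − 323.088 = 6266.68 m
In km: 6266.68 / 1000 = 6.26668 km

6.27 km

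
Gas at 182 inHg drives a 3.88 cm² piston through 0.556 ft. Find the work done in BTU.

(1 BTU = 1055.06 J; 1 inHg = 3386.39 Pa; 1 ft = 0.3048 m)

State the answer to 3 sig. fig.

0.0384 BTU

182 inHg → 616323 Pa
3.88 cm² → 3.88×10⁻⁴ m²
F = P × A = 616323 × 3.88×10⁻⁴ = 239.133 N
0.556 ft → 0.169469 m
W = F × d = 239.133 × 0.169469 = 40.5256 J
In BTU: 40.5256 / 1055.06 = 0.0384107 BTU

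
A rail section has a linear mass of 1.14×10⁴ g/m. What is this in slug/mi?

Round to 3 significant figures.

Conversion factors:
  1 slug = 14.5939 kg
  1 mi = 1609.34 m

1260 slug/mi

1.14×10⁴ g/m × 0.001 kg/g = 11.4 kg/m
11.4 kg/m ÷ 14.5939 kg/slug × 1609.34 m/mi = 1257.13 slug/mi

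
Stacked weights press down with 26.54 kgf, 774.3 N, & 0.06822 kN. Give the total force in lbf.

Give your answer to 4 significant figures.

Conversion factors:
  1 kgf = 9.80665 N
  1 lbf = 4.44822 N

26.54 kgf × 9.80665 = 260.268 N
774.3 N (already N)
0.06822 kN × 1000 = 68.22 N
Combined: 260.268 + 774.3 + 68.22 = 1102.79 N
In lbf: 1102.79 / 4.44822 = 247.917 lbf

247.9 lbf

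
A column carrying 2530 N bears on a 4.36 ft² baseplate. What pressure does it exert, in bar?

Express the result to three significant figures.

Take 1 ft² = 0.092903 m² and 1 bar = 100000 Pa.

4.36 ft² × 0.092903 = 0.405057 m²
P = F / A = 2530 N / 0.405057 m² = 6246.03 Pa
6246.03 Pa ÷ (100000 Pa/bar) = 0.0624603 bar

0.0625 bar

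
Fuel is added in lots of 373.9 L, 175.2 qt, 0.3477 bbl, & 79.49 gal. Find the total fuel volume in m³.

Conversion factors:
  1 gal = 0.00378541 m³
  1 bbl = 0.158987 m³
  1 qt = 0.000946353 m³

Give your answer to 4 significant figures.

373.9 L × 0.001 = 0.3739 m³
175.2 qt × 0.000946353 = 0.165801 m³
0.3477 bbl × 0.158987 = 0.0552798 m³
79.49 gal × 0.00378541 = 0.300902 m³
Sum: 0.3739 + 0.165801 + 0.0552798 + 0.300902 = 0.895883 m³

0.8959 m³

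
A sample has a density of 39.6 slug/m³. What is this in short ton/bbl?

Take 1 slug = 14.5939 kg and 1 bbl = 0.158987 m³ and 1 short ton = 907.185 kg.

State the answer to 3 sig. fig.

39.6 slug/m³ × 14.5939 kg/slug = 577.918 kg/m³
577.918 kg/m³ ÷ 907.185 kg/short ton × 0.158987 m³/bbl = 0.101282 short ton/bbl

0.101 short ton/bbl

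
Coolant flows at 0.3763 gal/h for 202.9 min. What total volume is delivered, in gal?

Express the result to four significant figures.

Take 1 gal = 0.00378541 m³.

1.273 gal

0.3763 gal/h → 3.9568×10⁻⁷ m³/s
202.9 min → 12174 s
V = Q × t = 3.9568×10⁻⁷ × 12174 = 0.00481701 m³
In gal: 0.00481701 / 0.00378541 = 1.27252 gal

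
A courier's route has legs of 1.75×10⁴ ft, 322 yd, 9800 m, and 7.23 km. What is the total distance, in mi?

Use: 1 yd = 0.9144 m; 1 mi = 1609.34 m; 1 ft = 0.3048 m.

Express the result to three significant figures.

1.75×10⁴ ft × 0.3048 = 5334 m
322 yd × 0.9144 = 294.437 m
9800 m (already m)
7.23 km × 1000 = 7230 m
Total: 5334 + 294.437 + 9800 + 7230 = 22658.4 m
In mi: 22658.4 / 1609.34 = 14.0793 mi

14.1 mi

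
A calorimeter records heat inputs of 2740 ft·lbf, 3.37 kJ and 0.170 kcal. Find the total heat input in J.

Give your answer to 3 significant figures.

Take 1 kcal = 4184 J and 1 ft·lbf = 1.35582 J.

7800 J

2740 ft·lbf × 1.35582 = 3714.95 J
3.37 kJ × 1000 = 3370 J
0.170 kcal × 4184 = 711.28 J
Total: 3714.95 + 3370 + 711.28 = 7796.23 J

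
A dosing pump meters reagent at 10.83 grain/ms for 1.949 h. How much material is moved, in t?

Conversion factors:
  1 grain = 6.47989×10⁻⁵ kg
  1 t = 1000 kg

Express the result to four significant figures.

10.83 grain/ms → 0.701772 kg/s
1.949 h → 7016.4 s
m = ṁ × t = 0.701772 × 7016.4 = 4923.91 kg
In t: 4923.91 / 1000 = 4.92391 t

4.924 t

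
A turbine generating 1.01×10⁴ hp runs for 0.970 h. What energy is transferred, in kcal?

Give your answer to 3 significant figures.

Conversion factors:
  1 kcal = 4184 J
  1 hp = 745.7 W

1.01×10⁴ hp × 745.7 = 7.53157×10⁶ W
0.970 h × 3600 = 3492 s
E = P × t = 7.53157×10⁶ W × 3492 s = 2.63002×10¹⁰ J
2.63002×10¹⁰ J ÷ (4184 J/kcal) = 6.2859×10⁶ kcal

6.29×10⁶ kcal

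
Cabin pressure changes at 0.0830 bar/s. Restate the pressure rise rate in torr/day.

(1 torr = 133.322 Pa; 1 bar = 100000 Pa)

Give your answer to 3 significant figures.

0.0830 bar/s × 100000 Pa/bar = 8300 Pa/s
8300 Pa/s ÷ 133.322 Pa/torr × 86400 s/day = 5.37886×10⁶ torr/day

5.38×10⁶ torr/day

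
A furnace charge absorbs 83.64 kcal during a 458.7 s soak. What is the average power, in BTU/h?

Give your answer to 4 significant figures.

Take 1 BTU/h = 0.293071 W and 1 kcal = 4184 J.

2603 BTU/h

83.64 kcal × 4184 → 349950 J
P = E / t = 349950 J / 458.7 s = 762.917 W
762.917 W ÷ (0.293071 W/BTU/h) = 2603.18 BTU/h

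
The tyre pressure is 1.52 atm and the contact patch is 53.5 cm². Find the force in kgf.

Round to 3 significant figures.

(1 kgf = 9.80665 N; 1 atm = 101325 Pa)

1.52 atm × 101325 = 154014 Pa
53.5 cm² × 0.0001 = 0.00535 m²
F = P × A = 154014 Pa × 0.00535 m² = 823.975 N
823.975 N ÷ (9.80665 N/kgf) = 84.0221 kgf

84.0 kgf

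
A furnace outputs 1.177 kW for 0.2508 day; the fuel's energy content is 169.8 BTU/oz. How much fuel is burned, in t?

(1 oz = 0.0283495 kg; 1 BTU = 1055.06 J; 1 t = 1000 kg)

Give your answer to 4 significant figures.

0.004036 t

1.177 kW → 1177 W
0.2508 day → 21669.1 s
E = P × t = 1177 × 21669.1 = 2.55045×10⁷ J
169.8 BTU/oz → 6.31931×10⁶ J/kg
m = E / e_s = 2.55045×10⁷ / 6.31931×10⁶ = 4.03596 kg
In t: 4.03596 / 1000 = 0.00403596 t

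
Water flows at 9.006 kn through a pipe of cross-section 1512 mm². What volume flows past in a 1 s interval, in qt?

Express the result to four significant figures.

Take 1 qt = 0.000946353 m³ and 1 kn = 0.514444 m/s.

9.006 kn × 0.514444 = 4.63308 m/s
1512 mm² × 10⁻⁶ = 0.001512 m²
V = v × A × t = 4.63308 m/s × 0.001512 m² × 1 s = 0.00700522 m³
0.00700522 m³ ÷ (0.000946353 m³/qt) = 7.40233 qt

7.402 qt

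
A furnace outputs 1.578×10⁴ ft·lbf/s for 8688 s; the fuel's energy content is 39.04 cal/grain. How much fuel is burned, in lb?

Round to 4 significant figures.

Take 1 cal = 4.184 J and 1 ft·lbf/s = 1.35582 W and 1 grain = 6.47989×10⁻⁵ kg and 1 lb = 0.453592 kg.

1.578×10⁴ ft·lbf/s → 21394.8 W
E = P × t = 21394.8 × 8688 = 1.85878×10⁸ J
39.04 cal/grain → 2.52077×10⁶ J/kg
m = E / e_s = 1.85878×10⁸ / 2.52077×10⁶ = 73.7386 kg
In lb: 73.7386 / 0.453592 = 162.566 lb

162.6 lb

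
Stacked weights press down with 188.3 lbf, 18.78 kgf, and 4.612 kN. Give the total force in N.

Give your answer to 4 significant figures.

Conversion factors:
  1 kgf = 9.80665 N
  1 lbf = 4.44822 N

5634 N

188.3 lbf × 4.44822 → 837.6 N
18.78 kgf × 9.80665 → 184.169 N
4.612 kN × 1000 → 4612 N
Total: 837.6 + 184.169 + 4612 = 5633.77 N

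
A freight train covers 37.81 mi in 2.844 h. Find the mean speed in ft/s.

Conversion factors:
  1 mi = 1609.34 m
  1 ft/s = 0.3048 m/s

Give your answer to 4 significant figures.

37.81 mi × 1609.34 → 60849.1 m
2.844 h × 3600 → 10238.4 s
v = d / t = 60849.1 m / 10238.4 s = 5.94322 m/s
5.94322 m/s ÷ (0.3048 m/s/ft/s) = 19.4988 ft/s

19.50 ft/s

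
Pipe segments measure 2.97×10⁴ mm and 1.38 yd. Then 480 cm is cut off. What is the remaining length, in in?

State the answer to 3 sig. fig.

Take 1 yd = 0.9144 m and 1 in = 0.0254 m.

2.97×10⁴ mm × 0.001 = 29.7 m
1.38 yd × 0.9144 = 1.26187 m
480 cm × 0.01 = 4.8 m
Net: 29.7 + 1.26187 − 4.8 = 26.1619 m
In in: 26.1619 / 0.0254 = 1030 in

1030 in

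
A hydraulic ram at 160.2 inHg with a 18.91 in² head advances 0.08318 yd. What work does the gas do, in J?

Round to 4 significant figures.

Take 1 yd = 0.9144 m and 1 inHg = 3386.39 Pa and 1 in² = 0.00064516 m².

160.2 inHg → 542500 Pa
18.91 in² → 0.0122 m²
F = P × A = 542500 × 0.0122 = 6618.5 N
0.08318 yd → 0.0760598 m
W = F × d = 6618.5 × 0.0760598 = 503.402 J

503.4 J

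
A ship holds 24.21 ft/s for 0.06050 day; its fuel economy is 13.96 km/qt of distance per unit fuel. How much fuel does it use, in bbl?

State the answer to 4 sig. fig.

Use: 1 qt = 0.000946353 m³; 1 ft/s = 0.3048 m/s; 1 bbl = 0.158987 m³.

0.01645 bbl

24.21 ft/s → 7.37921 m/s
0.06050 day → 5227.2 s
d = v × t = 7.37921 × 5227.2 = 38572.6 m
13.96 km/qt → 1.47514×10⁷ m/m³
V = d / (distance per unit fuel) = 38572.6 / 1.47514×10⁷ = 0.00261484 m³
In bbl: 0.00261484 / 0.158987 = 0.0164469 bbl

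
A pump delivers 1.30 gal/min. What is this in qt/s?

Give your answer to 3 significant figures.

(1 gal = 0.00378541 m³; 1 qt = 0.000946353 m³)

1.30 gal/min × 0.00378541 m³/gal ÷ 60 s/min = 8.20172×10⁻⁵ m³/s
8.20172×10⁻⁵ m³/s ÷ 0.000946353 m³/qt = 0.0866666 qt/s

0.0867 qt/s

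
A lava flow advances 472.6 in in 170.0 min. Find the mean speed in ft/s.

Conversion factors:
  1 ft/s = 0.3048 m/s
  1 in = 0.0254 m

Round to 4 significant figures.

0.003861 ft/s

472.6 in × 0.0254 = 12.004 m
170.0 min × 60 = 10200 s
v = d / t = 12.004 m / 10200 s = 0.00117686 m/s
0.00117686 m/s ÷ (0.3048 m/s/ft/s) = 0.00386109 ft/s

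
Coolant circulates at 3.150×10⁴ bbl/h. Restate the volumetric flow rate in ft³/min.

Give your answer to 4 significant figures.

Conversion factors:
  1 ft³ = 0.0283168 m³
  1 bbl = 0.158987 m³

2948 ft³/min

3.150×10⁴ bbl/h × 0.158987 m³/bbl ÷ 3600 s/h = 1.39114 m³/s
1.39114 m³/s ÷ 0.0283168 m³/ft³ × 60 s/min = 2947.66 ft³/min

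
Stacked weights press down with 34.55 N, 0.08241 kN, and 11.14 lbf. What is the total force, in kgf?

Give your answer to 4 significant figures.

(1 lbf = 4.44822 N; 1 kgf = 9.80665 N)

16.98 kgf

34.55 N (already N)
0.08241 kN × 1000 → 82.41 N
11.14 lbf × 4.44822 → 49.5532 N
Combined: 34.55 + 82.41 + 49.5532 = 166.513 N
In kgf: 166.513 / 9.80665 = 16.9796 kgf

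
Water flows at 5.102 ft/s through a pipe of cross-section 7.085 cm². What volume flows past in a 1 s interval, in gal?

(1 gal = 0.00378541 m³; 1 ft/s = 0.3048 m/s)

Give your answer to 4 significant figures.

0.2911 gal

5.102 ft/s × 0.3048 → 1.55509 m/s
7.085 cm² × 0.0001 → 7.085×10⁻⁴ m²
V = v × A × t = 1.55509 m/s × 7.085×10⁻⁴ m² × 1 s = 0.00110178 m³
0.00110178 m³ ÷ (0.00378541 m³/gal) = 0.29106 gal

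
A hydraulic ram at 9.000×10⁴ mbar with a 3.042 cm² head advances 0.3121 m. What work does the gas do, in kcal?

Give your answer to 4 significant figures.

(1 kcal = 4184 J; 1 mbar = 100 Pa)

0.2042 kcal

9.000×10⁴ mbar → 9×10⁶ Pa
3.042 cm² → 3.042×10⁻⁴ m²
F = P × A = 9×10⁶ × 3.042×10⁻⁴ = 2737.8 N
W = F × d = 2737.8 × 0.3121 = 854.467 J
In kcal: 854.467 / 4184 = 0.204223 kcal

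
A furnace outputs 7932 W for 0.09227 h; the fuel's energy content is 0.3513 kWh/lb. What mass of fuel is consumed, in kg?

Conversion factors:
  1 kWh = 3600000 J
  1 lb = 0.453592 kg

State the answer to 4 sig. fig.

0.9450 kg

0.09227 h → 332.172 s
E = P × t = 7932 × 332.172 = 2.63479×10⁶ J
0.3513 kWh/lb → 2.78814×10⁶ J/kg
m = E / e_s = 2.63479×10⁶ / 2.78814×10⁶ = 0.944999 kg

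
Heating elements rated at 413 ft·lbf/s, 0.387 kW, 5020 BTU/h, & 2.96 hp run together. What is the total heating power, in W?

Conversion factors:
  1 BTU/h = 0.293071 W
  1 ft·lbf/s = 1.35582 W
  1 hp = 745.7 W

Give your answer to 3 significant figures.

413 ft·lbf/s × 1.35582 = 559.954 W
0.387 kW × 1000 = 387 W
5020 BTU/h × 0.293071 = 1471.22 W
2.96 hp × 745.7 = 2207.27 W
Total: 559.954 + 387 + 1471.22 + 2207.27 = 4625.44 W

4630 W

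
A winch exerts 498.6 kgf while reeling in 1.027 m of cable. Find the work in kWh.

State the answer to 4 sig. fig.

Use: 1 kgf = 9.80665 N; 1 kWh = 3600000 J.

498.6 kgf × 9.80665 = 4889.6 N
W = F × d = 4889.6 N × 1.027 m = 5021.62 J
5021.62 J ÷ (3600000 J/kWh) = 0.00139489 kWh

0.001395 kWh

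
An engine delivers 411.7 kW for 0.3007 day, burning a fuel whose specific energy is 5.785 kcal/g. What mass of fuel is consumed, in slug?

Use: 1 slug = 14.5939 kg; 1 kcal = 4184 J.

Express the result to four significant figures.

411.7 kW → 411700 W
0.3007 day → 25980.5 s
E = P × t = 411700 × 25980.5 = 1.06962×10¹⁰ J
5.785 kcal/g → 2.42044×10⁷ J/kg
m = E / e_s = 1.06962×10¹⁰ / 2.42044×10⁷ = 441.911 kg
In slug: 441.911 / 14.5939 = 30.2805 slug

30.28 slug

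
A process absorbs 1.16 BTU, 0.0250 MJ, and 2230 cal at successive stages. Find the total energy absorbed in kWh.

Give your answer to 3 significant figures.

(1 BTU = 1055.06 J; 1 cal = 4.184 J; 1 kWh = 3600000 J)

0.00988 kWh

1.16 BTU × 1055.06 = 1223.87 J
0.0250 MJ × 1000000 = 25000 J
2230 cal × 4.184 = 9330.32 J
Sum: 1223.87 + 25000 + 9330.32 = 35554.2 J
In kWh: 35554.2 / 3600000 = 0.00987617 kWh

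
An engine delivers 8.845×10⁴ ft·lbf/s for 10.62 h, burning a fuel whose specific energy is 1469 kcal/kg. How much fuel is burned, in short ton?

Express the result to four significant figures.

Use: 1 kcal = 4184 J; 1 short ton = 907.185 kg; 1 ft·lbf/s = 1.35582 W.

8.845×10⁴ ft·lbf/s → 119922 W
10.62 h → 38232 s
E = P × t = 119922 × 38232 = 4.58486×10⁹ J
1469 kcal/kg → 6.1463×10⁶ J/kg
m = E / e_s = 4.58486×10⁹ / 6.1463×10⁶ = 745.954 kg
In short ton: 745.954 / 907.185 = 0.822273 short ton

0.8223 short ton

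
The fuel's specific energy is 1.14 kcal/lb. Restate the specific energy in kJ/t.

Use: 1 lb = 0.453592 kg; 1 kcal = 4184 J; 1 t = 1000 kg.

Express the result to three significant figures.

1.14 kcal/lb × 4184 J/kcal ÷ 0.453592 kg/lb = 10515.5 J/kg
10515.5 J/kg ÷ 1000 J/kJ × 1000 kg/t = 10515.5 kJ/t

1.05×10⁴ kJ/t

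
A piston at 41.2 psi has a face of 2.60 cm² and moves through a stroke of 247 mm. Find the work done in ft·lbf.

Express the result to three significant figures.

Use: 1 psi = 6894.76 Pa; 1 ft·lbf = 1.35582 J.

41.2 psi → 284064 Pa
2.60 cm² → 2.6×10⁻⁴ m²
F = P × A = 284064 × 2.6×10⁻⁴ = 73.8566 N
247 mm → 0.247 m
W = F × d = 73.8566 × 0.247 = 18.2426 J
In ft·lbf: 18.2426 / 1.35582 = 13.455 ft·lbf

13.5 ft·lbf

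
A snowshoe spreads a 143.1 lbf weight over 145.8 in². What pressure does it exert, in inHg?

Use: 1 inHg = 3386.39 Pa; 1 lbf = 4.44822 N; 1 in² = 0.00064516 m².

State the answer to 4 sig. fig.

143.1 lbf × 4.44822 → 636.54 N
145.8 in² × 0.00064516 → 0.0940643 m²
P = F / A = 636.54 N / 0.0940643 m² = 6767.07 Pa
6767.07 Pa ÷ (3386.39 Pa/inHg) = 1.99831 inHg

1.998 inHg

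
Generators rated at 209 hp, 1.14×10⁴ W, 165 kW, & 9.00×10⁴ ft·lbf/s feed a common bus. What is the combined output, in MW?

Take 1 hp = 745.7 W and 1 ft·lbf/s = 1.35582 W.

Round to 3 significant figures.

209 hp × 745.7 → 155851 W
1.14×10⁴ W (already W)
165 kW × 1000 → 165000 W
9.00×10⁴ ft·lbf/s × 1.35582 → 122024 W
Sum: 155851 + 11400 + 165000 + 122024 = 454275 W
In MW: 454275 / 1000000 = 0.454275 MW

0.454 MW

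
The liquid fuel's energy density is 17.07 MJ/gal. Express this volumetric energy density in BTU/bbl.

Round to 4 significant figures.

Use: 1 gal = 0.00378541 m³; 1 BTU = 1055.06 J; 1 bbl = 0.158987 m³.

17.07 MJ/gal × 1000000 J/MJ ÷ 0.00378541 m³/gal = 4.50942×10⁹ J/m³
4.50942×10⁹ J/m³ ÷ 1055.06 J/BTU × 0.158987 m³/bbl = 679525 BTU/bbl

6.795×10⁵ BTU/bbl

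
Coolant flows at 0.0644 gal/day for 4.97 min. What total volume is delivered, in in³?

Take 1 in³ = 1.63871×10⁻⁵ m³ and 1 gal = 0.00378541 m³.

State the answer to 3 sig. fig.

0.0513 in³

0.0644 gal/day → 2.82153×10⁻⁹ m³/s
4.97 min → 298.2 s
V = Q × t = 2.82153×10⁻⁹ × 298.2 = 8.4138×10⁻⁷ m³
In in³: 8.4138×10⁻⁷ / 1.63871×10⁻⁵ = 0.051344 in³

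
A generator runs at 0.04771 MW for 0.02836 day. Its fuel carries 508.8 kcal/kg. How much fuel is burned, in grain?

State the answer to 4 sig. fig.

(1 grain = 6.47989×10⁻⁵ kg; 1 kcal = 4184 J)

8.475×10⁵ grain

0.04771 MW → 47710 W
0.02836 day → 2450.3 s
E = P × t = 47710 × 2450.3 = 1.16904×10⁸ J
508.8 kcal/kg → 2.12882×10⁶ J/kg
m = E / e_s = 1.16904×10⁸ / 2.12882×10⁶ = 54.9149 kg
In grain: 54.9149 / 6.47989×10⁻⁵ = 847467 grain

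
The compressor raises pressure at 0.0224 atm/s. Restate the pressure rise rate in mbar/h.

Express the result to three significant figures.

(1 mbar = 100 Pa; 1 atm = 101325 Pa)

0.0224 atm/s × 101325 Pa/atm = 2269.68 Pa/s
2269.68 Pa/s ÷ 100 Pa/mbar × 3600 s/h = 81708.5 mbar/h

8.17×10⁴ mbar/h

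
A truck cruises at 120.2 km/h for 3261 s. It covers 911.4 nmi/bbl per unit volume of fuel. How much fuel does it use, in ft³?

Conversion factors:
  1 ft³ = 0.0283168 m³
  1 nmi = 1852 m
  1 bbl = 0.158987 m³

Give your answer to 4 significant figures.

0.3622 ft³

120.2 km/h → 33.3889 m/s
d = v × t = 33.3889 × 3261 = 108881 m
911.4 nmi/bbl → 1.06167×10⁷ m/m³
V = d / (distance per unit fuel) = 108881 / 1.06167×10⁷ = 0.0102556 m³
In ft³: 0.0102556 / 0.0283168 = 0.362174 ft³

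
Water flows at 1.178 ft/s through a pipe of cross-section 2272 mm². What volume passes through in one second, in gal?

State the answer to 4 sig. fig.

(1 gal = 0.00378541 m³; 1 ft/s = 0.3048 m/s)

0.2155 gal

1.178 ft/s × 0.3048 = 0.359054 m/s
2272 mm² × 10⁻⁶ = 0.002272 m²
V = v × A × t = 0.359054 m/s × 0.002272 m² × 1 s = 8.15771×10⁻⁴ m³
8.15771×10⁻⁴ m³ ÷ (0.00378541 m³/gal) = 0.215504 gal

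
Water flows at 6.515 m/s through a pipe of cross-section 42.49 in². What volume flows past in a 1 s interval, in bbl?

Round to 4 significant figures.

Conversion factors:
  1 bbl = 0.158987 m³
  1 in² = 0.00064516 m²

1.123 bbl

42.49 in² × 0.00064516 → 0.0274128 m²
V = v × A × t = 6.515 m/s × 0.0274128 m² × 1 s = 0.178594 m³
0.178594 m³ ÷ (0.158987 m³/bbl) = 1.12332 bbl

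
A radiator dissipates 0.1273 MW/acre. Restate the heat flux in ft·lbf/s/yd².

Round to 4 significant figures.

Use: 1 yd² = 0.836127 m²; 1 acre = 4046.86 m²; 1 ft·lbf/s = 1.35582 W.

0.1273 MW/acre × 1000000 W/MW ÷ 4046.86 m²/acre = 31.4565 W/m²
31.4565 W/m² ÷ 1.35582 W/ft·lbf/s × 0.836127 m²/yd² = 19.3991 ft·lbf/s/yd²

19.40 ft·lbf/s/yd²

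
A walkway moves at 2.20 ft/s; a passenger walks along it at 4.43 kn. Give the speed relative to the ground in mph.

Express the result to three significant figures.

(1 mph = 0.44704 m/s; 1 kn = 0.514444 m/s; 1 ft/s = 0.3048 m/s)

2.20 ft/s × 0.3048 → 0.67056 m/s
4.43 kn × 0.514444 → 2.27899 m/s
Sum: 0.67056 + 2.27899 = 2.94955 m/s
In mph: 2.94955 / 0.44704 = 6.59796 mph

6.60 mph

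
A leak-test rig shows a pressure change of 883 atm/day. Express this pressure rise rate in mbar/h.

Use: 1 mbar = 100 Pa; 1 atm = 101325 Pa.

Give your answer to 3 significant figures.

3.73×10⁴ mbar/h

883 atm/day × 101325 Pa/atm ÷ 86400 s/day = 1035.53 Pa/s
1035.53 Pa/s ÷ 100 Pa/mbar × 3600 s/h = 37279.1 mbar/h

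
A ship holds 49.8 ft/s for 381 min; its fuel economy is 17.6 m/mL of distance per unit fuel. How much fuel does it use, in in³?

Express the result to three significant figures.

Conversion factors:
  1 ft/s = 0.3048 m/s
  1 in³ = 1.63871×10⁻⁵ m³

49.8 ft/s → 15.179 m/s
381 min → 22860 s
d = v × t = 15.179 × 22860 = 346992 m
17.6 m/mL → 1.76×10⁷ m/m³
V = d / (distance per unit fuel) = 346992 / 1.76×10⁷ = 0.0197155 m³
In in³: 0.0197155 / 1.63871×10⁻⁵ = 1203.11 in³

1200 in³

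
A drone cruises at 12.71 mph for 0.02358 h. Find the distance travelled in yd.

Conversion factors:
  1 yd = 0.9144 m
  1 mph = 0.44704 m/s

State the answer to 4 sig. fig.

527.5 yd

12.71 mph × 0.44704 = 5.68188 m/s
0.02358 h × 3600 = 84.888 s
d = v × t = 5.68188 m/s × 84.888 s = 482.323 m
482.323 m ÷ (0.9144 m/yd) = 527.475 yd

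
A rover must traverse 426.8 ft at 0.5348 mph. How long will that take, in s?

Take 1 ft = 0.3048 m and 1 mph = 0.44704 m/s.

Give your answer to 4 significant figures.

544.1 s

426.8 ft × 0.3048 = 130.089 m
0.5348 mph × 0.44704 = 0.239077 m/s
t = d / v = 130.089 m / 0.239077 m/s = 544.13 s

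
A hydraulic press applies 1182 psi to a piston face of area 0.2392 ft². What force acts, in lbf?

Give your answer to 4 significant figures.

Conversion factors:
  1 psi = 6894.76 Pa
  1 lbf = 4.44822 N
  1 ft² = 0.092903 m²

4.071×10⁴ lbf

1182 psi × 6894.76 = 8.14961×10⁶ Pa
0.2392 ft² × 0.092903 = 0.0222224 m²
F = P × A = 8.14961×10⁶ Pa × 0.0222224 m² = 181104 N
181104 N ÷ (4.44822 N/lbf) = 40713.8 lbf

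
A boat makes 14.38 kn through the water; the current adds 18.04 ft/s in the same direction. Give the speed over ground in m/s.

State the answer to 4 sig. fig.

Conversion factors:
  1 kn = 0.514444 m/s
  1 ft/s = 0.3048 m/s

14.38 kn × 0.514444 → 7.3977 m/s
18.04 ft/s × 0.3048 → 5.49859 m/s
Total: 7.3977 + 5.49859 = 12.8963 m/s

12.90 m/s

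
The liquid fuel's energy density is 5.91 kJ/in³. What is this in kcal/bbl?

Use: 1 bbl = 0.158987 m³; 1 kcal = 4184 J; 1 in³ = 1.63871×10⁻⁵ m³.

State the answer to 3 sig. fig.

1.37×10⁴ kcal/bbl

5.91 kJ/in³ × 1000 J/kJ ÷ 1.63871×10⁻⁵ m³/in³ = 3.6065×10⁸ J/m³
3.6065×10⁸ J/m³ ÷ 4184 J/kcal × 0.158987 m³/bbl = 13704.3 kcal/bbl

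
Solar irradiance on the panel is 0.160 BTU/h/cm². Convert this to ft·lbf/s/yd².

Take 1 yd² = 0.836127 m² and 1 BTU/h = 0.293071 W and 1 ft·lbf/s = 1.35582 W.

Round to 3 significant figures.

0.160 BTU/h/cm² × 0.293071 W/BTU/h ÷ 0.0001 m²/cm² = 468.914 W/m²
468.914 W/m² ÷ 1.35582 W/ft·lbf/s × 0.836127 m²/yd² = 289.177 ft·lbf/s/yd²

289 ft·lbf/s/yd²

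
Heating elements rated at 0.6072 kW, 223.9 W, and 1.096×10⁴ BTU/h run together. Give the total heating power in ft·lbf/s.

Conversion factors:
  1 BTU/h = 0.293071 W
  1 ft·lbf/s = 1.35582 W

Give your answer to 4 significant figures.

2982 ft·lbf/s

0.6072 kW × 1000 = 607.2 W
223.9 W (already W)
1.096×10⁴ BTU/h × 0.293071 = 3212.06 W
Sum: 607.2 + 223.9 + 3212.06 = 4043.16 W
In ft·lbf/s: 4043.16 / 1.35582 = 2982.08 ft·lbf/s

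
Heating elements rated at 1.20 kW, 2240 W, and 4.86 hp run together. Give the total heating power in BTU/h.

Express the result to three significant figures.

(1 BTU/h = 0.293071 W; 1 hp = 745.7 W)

2.41×10⁴ BTU/h

1.20 kW × 1000 = 1200 W
2240 W (already W)
4.86 hp × 745.7 = 3624.1 W
Total: 1200 + 2240 + 3624.1 = 7064.1 W
In BTU/h: 7064.1 / 0.293071 = 24103.7 BTU/h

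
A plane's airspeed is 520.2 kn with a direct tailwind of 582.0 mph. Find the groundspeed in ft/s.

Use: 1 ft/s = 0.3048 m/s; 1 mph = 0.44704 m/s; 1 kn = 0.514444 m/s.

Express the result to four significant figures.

520.2 kn × 0.514444 = 267.614 m/s
582.0 mph × 0.44704 = 260.177 m/s
Total: 267.614 + 260.177 = 527.791 m/s
In ft/s: 527.791 / 0.3048 = 1731.6 ft/s

1732 ft/s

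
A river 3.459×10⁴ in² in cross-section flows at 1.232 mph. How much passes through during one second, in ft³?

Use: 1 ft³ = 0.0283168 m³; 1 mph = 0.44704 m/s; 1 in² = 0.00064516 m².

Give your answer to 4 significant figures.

434.0 ft³

1.232 mph × 0.44704 = 0.550753 m/s
3.459×10⁴ in² × 0.00064516 = 22.3161 m²
V = v × A × t = 0.550753 m/s × 22.3161 m² × 1 s = 12.2907 m³
12.2907 m³ ÷ (0.0283168 m³/ft³) = 434.043 ft³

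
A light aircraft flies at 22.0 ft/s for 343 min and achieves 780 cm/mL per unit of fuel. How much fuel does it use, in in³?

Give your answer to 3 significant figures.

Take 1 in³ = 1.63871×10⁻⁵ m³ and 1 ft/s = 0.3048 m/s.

1080 in³

22.0 ft/s → 6.7056 m/s
343 min → 20580 s
d = v × t = 6.7056 × 20580 = 138001 m
780 cm/mL → 7.8×10⁶ m/m³
V = d / (distance per unit fuel) = 138001 / 7.8×10⁶ = 0.0176924 m³
In in³: 0.0176924 / 1.63871×10⁻⁵ = 1079.65 in³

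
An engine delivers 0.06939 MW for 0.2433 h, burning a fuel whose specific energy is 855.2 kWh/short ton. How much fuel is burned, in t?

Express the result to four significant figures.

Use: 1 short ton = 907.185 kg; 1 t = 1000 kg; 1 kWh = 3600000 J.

0.01791 t

0.06939 MW → 69390 W
0.2433 h → 875.88 s
E = P × t = 69390 × 875.88 = 6.07773×10⁷ J
855.2 kWh/short ton → 3.39371×10⁶ J/kg
m = E / e_s = 6.07773×10⁷ / 3.39371×10⁶ = 17.9088 kg
In t: 17.9088 / 1000 = 0.0179088 t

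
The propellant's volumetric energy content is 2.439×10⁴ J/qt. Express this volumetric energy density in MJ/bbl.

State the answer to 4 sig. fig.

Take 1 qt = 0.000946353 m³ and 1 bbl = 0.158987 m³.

2.439×10⁴ J/qt ÷ 0.000946353 m³/qt = 2.57726×10⁷ J/m³
2.57726×10⁷ J/m³ ÷ 1000000 J/MJ × 0.158987 m³/bbl = 4.09751 MJ/bbl

4.098 MJ/bbl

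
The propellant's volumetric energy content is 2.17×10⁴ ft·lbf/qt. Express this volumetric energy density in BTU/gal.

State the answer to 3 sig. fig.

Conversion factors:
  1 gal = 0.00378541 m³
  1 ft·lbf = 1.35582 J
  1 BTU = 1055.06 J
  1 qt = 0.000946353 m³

2.17×10⁴ ft·lbf/qt × 1.35582 J/ft·lbf ÷ 0.000946353 m³/qt = 3.10891×10⁷ J/m³
3.10891×10⁷ J/m³ ÷ 1055.06 J/BTU × 0.00378541 m³/gal = 111.543 BTU/gal

112 BTU/gal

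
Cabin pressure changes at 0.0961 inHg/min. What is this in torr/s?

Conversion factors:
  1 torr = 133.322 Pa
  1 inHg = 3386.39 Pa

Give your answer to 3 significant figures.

0.0407 torr/s

0.0961 inHg/min × 3386.39 Pa/inHg ÷ 60 s/min = 5.42387 Pa/s
5.42387 Pa/s ÷ 133.322 Pa/torr = 0.0406825 torr/s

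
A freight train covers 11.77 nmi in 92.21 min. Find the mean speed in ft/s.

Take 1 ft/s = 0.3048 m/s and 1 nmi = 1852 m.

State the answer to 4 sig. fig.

12.93 ft/s

11.77 nmi × 1852 → 21798 m
92.21 min × 60 → 5532.6 s
v = d / t = 21798 m / 5532.6 s = 3.93992 m/s
3.93992 m/s ÷ (0.3048 m/s/ft/s) = 12.9262 ft/s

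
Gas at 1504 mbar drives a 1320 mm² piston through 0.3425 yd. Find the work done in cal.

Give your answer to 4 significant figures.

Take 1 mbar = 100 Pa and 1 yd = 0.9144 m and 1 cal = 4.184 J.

14.86 cal

1504 mbar → 150400 Pa
1320 mm² → 0.00132 m²
F = P × A = 150400 × 0.00132 = 198.528 N
0.3425 yd → 0.313182 m
W = F × d = 198.528 × 0.313182 = 62.1754 J
In cal: 62.1754 / 4.184 = 14.8603 cal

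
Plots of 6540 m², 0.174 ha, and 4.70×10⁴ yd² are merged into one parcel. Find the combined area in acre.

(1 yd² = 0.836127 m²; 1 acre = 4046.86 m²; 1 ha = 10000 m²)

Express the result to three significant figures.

6540 m² (already m²)
0.174 ha × 10000 = 1740 m²
4.70×10⁴ yd² × 0.836127 = 39298 m²
Combined: 6540 + 1740 + 39298 = 47578 m²
In acre: 47578 / 4046.86 = 11.7568 acre

11.8 acre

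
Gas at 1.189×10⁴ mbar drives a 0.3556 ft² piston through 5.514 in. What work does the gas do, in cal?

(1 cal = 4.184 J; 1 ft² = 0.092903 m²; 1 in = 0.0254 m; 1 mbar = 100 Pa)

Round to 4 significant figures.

1.189×10⁴ mbar → 1.189×10⁶ Pa
0.3556 ft² → 0.0330363 m²
F = P × A = 1.189×10⁶ × 0.0330363 = 39280.2 N
5.514 in → 0.140056 m
W = F × d = 39280.2 × 0.140056 = 5501.43 J
In cal: 5501.43 / 4.184 = 1314.87 cal

1315 cal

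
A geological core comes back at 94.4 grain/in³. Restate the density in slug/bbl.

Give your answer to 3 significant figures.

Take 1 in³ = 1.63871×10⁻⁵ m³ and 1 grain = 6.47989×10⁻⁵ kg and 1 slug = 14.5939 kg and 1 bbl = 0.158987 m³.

4.07 slug/bbl

94.4 grain/in³ × 6.47989×10⁻⁵ kg/grain ÷ 1.63871×10⁻⁵ m³/in³ = 373.282 kg/m³
373.282 kg/m³ ÷ 14.5939 kg/slug × 0.158987 m³/bbl = 4.06656 slug/bbl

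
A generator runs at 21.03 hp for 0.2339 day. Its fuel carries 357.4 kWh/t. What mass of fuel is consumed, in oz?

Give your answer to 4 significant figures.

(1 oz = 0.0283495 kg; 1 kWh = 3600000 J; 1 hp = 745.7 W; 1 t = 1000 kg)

21.03 hp → 15682.1 W
0.2339 day → 20209 s
E = P × t = 15682.1 × 20209 = 3.1692×10⁸ J
357.4 kWh/t → 1.28664×10⁶ J/kg
m = E / e_s = 3.1692×10⁸ / 1.28664×10⁶ = 246.316 kg
In oz: 246.316 / 0.0283495 = 8688.55 oz

8689 oz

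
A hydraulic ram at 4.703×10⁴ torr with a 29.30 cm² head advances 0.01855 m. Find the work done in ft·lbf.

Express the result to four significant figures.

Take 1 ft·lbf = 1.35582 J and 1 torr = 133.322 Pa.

4.703×10⁴ torr → 6.27013×10⁶ Pa
29.30 cm² → 0.00293 m²
F = P × A = 6.27013×10⁶ × 0.00293 = 18371.5 N
W = F × d = 18371.5 × 0.01855 = 340.791 J
In ft·lbf: 340.791 / 1.35582 = 251.354 ft·lbf

251.4 ft·lbf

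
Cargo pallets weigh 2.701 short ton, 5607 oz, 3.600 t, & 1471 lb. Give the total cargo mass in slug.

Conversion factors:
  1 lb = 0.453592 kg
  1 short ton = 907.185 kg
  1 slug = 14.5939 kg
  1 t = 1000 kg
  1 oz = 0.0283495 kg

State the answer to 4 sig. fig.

2.701 short ton × 907.185 = 2450.31 kg
5607 oz × 0.0283495 = 158.956 kg
3.600 t × 1000 = 3600 kg
1471 lb × 0.453592 = 667.234 kg
Sum: 2450.31 + 158.956 + 3600 + 667.234 = 6876.5 kg
In slug: 6876.5 / 14.5939 = 471.19 slug

471.2 slug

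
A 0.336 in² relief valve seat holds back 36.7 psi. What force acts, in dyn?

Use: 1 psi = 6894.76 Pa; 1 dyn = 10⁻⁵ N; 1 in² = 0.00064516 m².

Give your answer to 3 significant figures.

5.49×10⁶ dyn

36.7 psi × 6894.76 = 253038 Pa
0.336 in² × 0.00064516 = 2.16774×10⁻⁴ m²
F = P × A = 253038 Pa × 2.16774×10⁻⁴ m² = 54.8521 N
54.8521 N ÷ (10⁻⁵ N/dyn) = 5.48521×10⁶ dyn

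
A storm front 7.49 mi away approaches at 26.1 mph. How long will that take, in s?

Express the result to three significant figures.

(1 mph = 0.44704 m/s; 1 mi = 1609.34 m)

7.49 mi × 1609.34 → 12054 m
26.1 mph × 0.44704 → 11.6677 m/s
t = d / v = 12054 m / 11.6677 m/s = 1033.11 s

1030 s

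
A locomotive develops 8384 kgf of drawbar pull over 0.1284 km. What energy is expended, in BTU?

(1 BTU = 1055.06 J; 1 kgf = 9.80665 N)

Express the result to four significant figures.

1.001×10⁴ BTU

8384 kgf × 9.80665 → 82219 N
0.1284 km × 1000 → 128.4 m
W = F × d = 82219 N × 128.4 m = 1.05569×10⁷ J
1.05569×10⁷ J ÷ (1055.06 J/BTU) = 10006 BTU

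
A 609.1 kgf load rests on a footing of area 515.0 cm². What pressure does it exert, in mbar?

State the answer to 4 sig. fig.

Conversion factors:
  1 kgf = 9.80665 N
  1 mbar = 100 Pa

1160 mbar

609.1 kgf × 9.80665 → 5973.23 N
515.0 cm² × 0.0001 → 0.0515 m²
P = F / A = 5973.23 N / 0.0515 m² = 115985 Pa
115985 Pa ÷ (100 Pa/mbar) = 1159.85 mbar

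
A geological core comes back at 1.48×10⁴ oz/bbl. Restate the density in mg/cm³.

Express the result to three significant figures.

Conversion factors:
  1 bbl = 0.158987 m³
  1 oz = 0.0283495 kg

2640 mg/cm³

1.48×10⁴ oz/bbl × 0.0283495 kg/oz ÷ 0.158987 m³/bbl = 2639.04 kg/m³
2639.04 kg/m³ ÷ 10⁻⁶ kg/mg × 10⁻⁶ m³/cm³ = 2639.04 mg/cm³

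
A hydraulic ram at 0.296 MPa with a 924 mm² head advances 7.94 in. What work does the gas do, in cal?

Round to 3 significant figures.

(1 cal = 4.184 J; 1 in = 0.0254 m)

0.296 MPa → 296000 Pa
924 mm² → 9.24×10⁻⁴ m²
F = P × A = 296000 × 9.24×10⁻⁴ = 273.504 N
7.94 in → 0.201676 m
W = F × d = 273.504 × 0.201676 = 55.1592 J
In cal: 55.1592 / 4.184 = 13.1834 cal

13.2 cal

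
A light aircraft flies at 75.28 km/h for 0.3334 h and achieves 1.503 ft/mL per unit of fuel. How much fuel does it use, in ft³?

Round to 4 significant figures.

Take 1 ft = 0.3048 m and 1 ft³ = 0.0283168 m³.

75.28 km/h → 20.9111 m/s
0.3334 h → 1200.24 s
d = v × t = 20.9111 × 1200.24 = 25098.3 m
1.503 ft/mL → 458114 m/m³
V = d / (distance per unit fuel) = 25098.3 / 458114 = 0.0547861 m³
In ft³: 0.0547861 / 0.0283168 = 1.93476 ft³

1.935 ft³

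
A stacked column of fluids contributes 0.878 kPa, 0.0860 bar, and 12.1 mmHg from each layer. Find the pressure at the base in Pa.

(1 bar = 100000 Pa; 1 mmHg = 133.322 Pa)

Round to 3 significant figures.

1.11×10⁴ Pa

0.878 kPa × 1000 = 878 Pa
0.0860 bar × 100000 = 8600 Pa
12.1 mmHg × 133.322 = 1613.2 Pa
Total: 878 + 8600 + 1613.2 = 11091.2 Pa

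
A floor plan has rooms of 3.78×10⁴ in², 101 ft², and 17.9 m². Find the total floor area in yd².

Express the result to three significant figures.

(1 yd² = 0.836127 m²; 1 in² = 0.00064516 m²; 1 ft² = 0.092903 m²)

61.8 yd²

3.78×10⁴ in² × 0.00064516 → 24.387 m²
101 ft² × 0.092903 → 9.3832 m²
17.9 m² (already m²)
Total: 24.387 + 9.3832 + 17.9 = 51.6702 m²
In yd²: 51.6702 / 0.836127 = 61.7971 yd²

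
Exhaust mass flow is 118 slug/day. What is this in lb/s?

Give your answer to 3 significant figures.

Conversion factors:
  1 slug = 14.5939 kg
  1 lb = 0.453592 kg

0.0439 lb/s

118 slug/day × 14.5939 kg/slug ÷ 86400 s/day = 0.0199315 kg/s
0.0199315 kg/s ÷ 0.453592 kg/lb = 0.0439415 lb/s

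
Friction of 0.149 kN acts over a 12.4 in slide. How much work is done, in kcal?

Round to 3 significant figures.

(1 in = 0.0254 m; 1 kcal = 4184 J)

0.149 kN × 1000 → 149 N
12.4 in × 0.0254 → 0.31496 m
W = F × d = 149 N × 0.31496 m = 46.929 J
46.929 J ÷ (4184 J/kcal) = 0.0112163 kcal

0.0112 kcal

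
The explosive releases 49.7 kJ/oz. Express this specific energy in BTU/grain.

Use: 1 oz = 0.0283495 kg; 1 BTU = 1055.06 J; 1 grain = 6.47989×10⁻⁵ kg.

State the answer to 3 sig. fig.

0.108 BTU/grain

49.7 kJ/oz × 1000 J/kJ ÷ 0.0283495 kg/oz = 1.75312×10⁶ J/kg
1.75312×10⁶ J/kg ÷ 1055.06 J/BTU × 6.47989×10⁻⁵ kg/grain = 0.107672 BTU/grain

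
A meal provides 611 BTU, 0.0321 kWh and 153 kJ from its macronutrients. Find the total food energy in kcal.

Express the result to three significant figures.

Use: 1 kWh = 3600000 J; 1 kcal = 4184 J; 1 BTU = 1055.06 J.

218 kcal

611 BTU × 1055.06 = 644642 J
0.0321 kWh × 3600000 = 115560 J
153 kJ × 1000 = 153000 J
Total: 644642 + 115560 + 153000 = 913202 J
In kcal: 913202 / 4184 = 218.261 kcal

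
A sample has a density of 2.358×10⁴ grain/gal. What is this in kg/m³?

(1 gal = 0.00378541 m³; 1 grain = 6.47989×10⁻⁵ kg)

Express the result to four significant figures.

2.358×10⁴ grain/gal × 6.47989×10⁻⁵ kg/grain ÷ 0.00378541 m³/gal = 403.644 kg/m³
403.644 kg/m³  = 403.644 kg/m³

403.6 kg/m³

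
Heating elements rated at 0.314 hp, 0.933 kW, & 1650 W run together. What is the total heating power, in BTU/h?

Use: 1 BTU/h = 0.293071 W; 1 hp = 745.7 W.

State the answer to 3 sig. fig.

9610 BTU/h

0.314 hp × 745.7 = 234.15 W
0.933 kW × 1000 = 933 W
1650 W (already W)
Sum: 234.15 + 933 + 1650 = 2817.15 W
In BTU/h: 2817.15 / 0.293071 = 9612.52 BTU/h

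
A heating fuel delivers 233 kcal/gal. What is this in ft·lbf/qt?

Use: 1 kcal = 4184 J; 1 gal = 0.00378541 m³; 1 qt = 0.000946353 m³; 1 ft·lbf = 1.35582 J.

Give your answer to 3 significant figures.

1.80×10⁵ ft·lbf/qt

233 kcal/gal × 4184 J/kcal ÷ 0.00378541 m³/gal = 2.57534×10⁸ J/m³
2.57534×10⁸ J/m³ ÷ 1.35582 J/ft·lbf × 0.000946353 m³/qt = 179757 ft·lbf/qt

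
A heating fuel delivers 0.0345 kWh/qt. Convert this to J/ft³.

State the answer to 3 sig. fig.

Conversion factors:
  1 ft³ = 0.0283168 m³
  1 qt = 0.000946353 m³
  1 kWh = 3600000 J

3.72×10⁶ J/ft³

0.0345 kWh/qt × 3600000 J/kWh ÷ 0.000946353 m³/qt = 1.31241×10⁸ J/m³
1.31241×10⁸ J/m³ × 0.0283168 m³/ft³ = 3.71633×10⁶ J/ft³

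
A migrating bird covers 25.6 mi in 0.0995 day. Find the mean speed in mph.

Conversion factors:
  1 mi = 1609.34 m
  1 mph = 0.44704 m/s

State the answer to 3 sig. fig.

10.7 mph

25.6 mi × 1609.34 → 41199.1 m
0.0995 day × 86400 → 8596.8 s
v = d / t = 41199.1 m / 8596.8 s = 4.79238 m/s
4.79238 m/s ÷ (0.44704 m/s/mph) = 10.7202 mph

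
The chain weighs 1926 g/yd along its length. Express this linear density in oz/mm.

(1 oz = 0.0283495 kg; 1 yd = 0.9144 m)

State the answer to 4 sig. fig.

0.07430 oz/mm

1926 g/yd × 0.001 kg/g ÷ 0.9144 m/yd = 2.1063 kg/m
2.1063 kg/m ÷ 0.0283495 kg/oz × 0.001 m/mm = 0.0742976 oz/mm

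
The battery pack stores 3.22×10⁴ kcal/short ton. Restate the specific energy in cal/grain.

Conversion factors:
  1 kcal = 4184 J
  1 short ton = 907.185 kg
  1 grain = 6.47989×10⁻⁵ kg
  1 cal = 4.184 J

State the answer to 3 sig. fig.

3.22×10⁴ kcal/short ton × 4184 J/kcal ÷ 907.185 kg/short ton = 148509 J/kg
148509 J/kg ÷ 4.184 J/cal × 6.47989×10⁻⁵ kg/grain = 2.3 cal/grain

2.30 cal/grain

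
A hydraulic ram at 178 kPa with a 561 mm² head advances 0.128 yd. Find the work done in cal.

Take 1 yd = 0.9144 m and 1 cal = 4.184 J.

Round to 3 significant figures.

2.79 cal

178 kPa → 178000 Pa
561 mm² → 5.61×10⁻⁴ m²
F = P × A = 178000 × 5.61×10⁻⁴ = 99.858 N
0.128 yd → 0.117043 m
W = F × d = 99.858 × 0.117043 = 11.6877 J
In cal: 11.6877 / 4.184 = 2.79343 cal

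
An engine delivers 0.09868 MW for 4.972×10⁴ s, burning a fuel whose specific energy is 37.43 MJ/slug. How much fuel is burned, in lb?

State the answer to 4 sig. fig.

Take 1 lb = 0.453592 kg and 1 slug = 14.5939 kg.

4217 lb

0.09868 MW → 98680 W
E = P × t = 98680 × 49720 = 4.90637×10⁹ J
37.43 MJ/slug → 2.56477×10⁶ J/kg
m = E / e_s = 4.90637×10⁹ / 2.56477×10⁶ = 1912.99 kg
In lb: 1912.99 / 0.453592 = 4217.42 lb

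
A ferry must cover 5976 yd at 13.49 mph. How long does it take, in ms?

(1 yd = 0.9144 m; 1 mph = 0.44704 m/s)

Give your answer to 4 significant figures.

5976 yd × 0.9144 = 5464.45 m
13.49 mph × 0.44704 = 6.03057 m/s
t = d / v = 5464.45 m / 6.03057 m/s = 906.125 s
906.125 s ÷ (0.001 s/ms) = 906125 ms

9.061×10⁵ ms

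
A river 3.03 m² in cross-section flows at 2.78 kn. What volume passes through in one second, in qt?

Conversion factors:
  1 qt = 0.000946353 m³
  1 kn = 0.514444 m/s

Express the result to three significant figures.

2.78 kn × 0.514444 = 1.43015 m/s
V = v × A × t = 1.43015 m/s × 3.03 m² × 1 s = 4.33335 m³
4.33335 m³ ÷ (0.000946353 m³/qt) = 4579 qt

4580 qt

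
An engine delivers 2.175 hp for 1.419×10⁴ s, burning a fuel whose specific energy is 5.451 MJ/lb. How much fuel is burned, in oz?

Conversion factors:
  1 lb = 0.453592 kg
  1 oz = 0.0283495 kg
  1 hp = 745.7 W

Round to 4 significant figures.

2.175 hp → 1621.9 W
E = P × t = 1621.9 × 14190 = 2.30148×10⁷ J
5.451 MJ/lb → 1.20174×10⁷ J/kg
m = E / e_s = 2.30148×10⁷ / 1.20174×10⁷ = 1.91512 kg
In oz: 1.91512 / 0.0283495 = 67.5539 oz

67.55 oz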